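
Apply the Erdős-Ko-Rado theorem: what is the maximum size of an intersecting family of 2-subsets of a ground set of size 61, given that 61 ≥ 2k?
max |F| = C(60, 1) = 60

The Erdős-Ko-Rado theorem states: for n ≥ 2k, an intersecting family of k-subsets of an n-element set has size at most C(n − 1, k − 1), with equality for 'star' families {A ⊆ [n] : |A| = k, i ∈ A} (fix an element i). For n = 61, k = 2: C(60, 1) = 60.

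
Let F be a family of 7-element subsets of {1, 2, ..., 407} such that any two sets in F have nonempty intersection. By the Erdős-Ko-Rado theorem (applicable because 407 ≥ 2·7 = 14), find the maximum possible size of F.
max |F| = C(406, 6) = 5993843472981

Erdős-Ko-Rado (1961): when n ≥ 2k, max |F| = C(n−1, k−1). The bound is attained by the star {A : i ∈ A} for any fixed i ∈ [n]. Here C(407−1, 7−1) = C(406, 6) = 5993843472981.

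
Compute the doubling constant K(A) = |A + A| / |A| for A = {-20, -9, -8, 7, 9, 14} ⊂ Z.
K = |A + A| / |A| = 21/6 = 7/2

Enumerate A + A = {a + b : a, b ∈ A}. With |A| = 6, there are |A|^2 = 36 ordered sum pairs; collecting distinct values, A + A = {-40, -29, -28, -18, -17, -16, -13, -11, -6, -2, -1, 0, 1, 5, 6, 14, 16, 18, 21, 23, 28}, so |A + A| = 21. Thus K = 21/6 = 7/2. For comparison, the minimum possible |A + A| over all 6-element sets is 2·6 − 1 = 11 (so min K = 11/6), attained only by arithmetic progressions.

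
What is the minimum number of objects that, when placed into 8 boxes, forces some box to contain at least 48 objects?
n = (48 − 1)·8 + 1 = 377

By the generalised pigeonhole principle, to guarantee some box contains ≥ r objects we need more than (r − 1) · k objects total. Threshold: n = (r − 1) · k + 1. With r = 48 and k = 8: n = 47 · 8 + 1 = 376 + 1 = 377. For n = 376 = 47 · 8, we can put exactly 47 objects in every box, avoiding 48 in any single one — so 377 is tight.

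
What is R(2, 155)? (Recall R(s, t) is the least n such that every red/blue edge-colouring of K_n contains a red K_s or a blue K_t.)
R(2, 155) = 155

R(2, k) = k for all k ≥ 2: in a 2-colouring of K_k, either some edge is red (a red K_2) or all edges are blue (a blue K_k). And K_{154} coloured all-blue has no blue K_155, so R(2, 155) > 154. Hence R(2, 155) = 155.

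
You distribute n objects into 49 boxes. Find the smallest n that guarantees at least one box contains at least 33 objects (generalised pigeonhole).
n = (33 − 1)·49 + 1 = 1569

By the generalised pigeonhole principle, to guarantee some box contains ≥ r objects we need more than (r − 1) · k objects total. Threshold: n = (r − 1) · k + 1. With r = 33 and k = 49: n = 32 · 49 + 1 = 1568 + 1 = 1569. For n = 1568 = 32 · 49, we can put exactly 32 objects in every box, avoiding 33 in any single one — so 1569 is tight.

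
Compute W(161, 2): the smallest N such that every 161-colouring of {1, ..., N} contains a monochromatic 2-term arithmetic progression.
W(161, 2) = 161 + 1 = 162

A 2-term AP is any pair of integers, so a monochromatic 2-AP exists iff some colour is used at least twice. With 161 colours, the colouring i ↦ i on {1, ..., 161} uses each colour once, avoiding any monochromatic pair, so W(161, 2) > 161. For {1, ..., 162}, pigeonhole forces two integers of the same colour, which form a monochromatic 2-AP. Hence W(161, 2) = 162.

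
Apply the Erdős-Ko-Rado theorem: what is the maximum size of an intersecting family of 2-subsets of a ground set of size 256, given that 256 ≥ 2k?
max |F| = C(255, 1) = 255

The Erdős-Ko-Rado theorem states: for n ≥ 2k, an intersecting family of k-subsets of an n-element set has size at most C(n − 1, k − 1), with equality for 'star' families {A ⊆ [n] : |A| = k, i ∈ A} (fix an element i). For n = 256, k = 2: C(255, 1) = 255.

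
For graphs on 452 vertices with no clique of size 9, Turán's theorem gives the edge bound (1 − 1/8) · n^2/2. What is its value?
Turán density bound = (7/8) · 452^2/2 = 89383

Turán's theorem: ex(n, K_{r+1}) is achieved by the complete r-partite Turán graph T(n, r) with parts as balanced as possible, and is at most (1 − 1/r) · n^2/2. For r = 8, n = 452: the density bound is (7/8) · 204304/2 = 89383. The integer-valued extremum is e(T(452, 8)) = 89382, which is strictly less than the density bound 89383 since 8 ∤ 452 (the parts of T(452, 8) cannot all be equal).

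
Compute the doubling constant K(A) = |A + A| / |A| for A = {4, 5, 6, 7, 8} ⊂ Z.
K = |A + A| / |A| = 9/5

Enumerate A + A = {a + b : a, b ∈ A}. With |A| = 5, there are |A|^2 = 25 ordered sum pairs; collecting distinct values, A + A = {8, 9, 10, 11, 12, 13, 14, 15, 16}, so |A + A| = 9. Thus K = 9/5. Here |A + A| = 2|A| − 1 = 9, the minimum possible — so K = 9/5 is minimal, which holds iff A is an arithmetic progression.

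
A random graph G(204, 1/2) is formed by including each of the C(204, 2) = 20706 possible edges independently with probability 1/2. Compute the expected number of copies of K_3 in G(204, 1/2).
E[# K_3] = C(204, 3) · (1/2)^C(3, 2) = 1394204 / 2^3 = 348551/2 = 174275.5

For each 3-subset S of vertices (there are C(204, 3) = 1394204 such S), let X_S = 1 if S induces a K_3 (all C(3, 2) = 3 edges present). Then P(X_S = 1) = (1/2)^3 = 1/8. By linearity of expectation, E[# K_3] = C(204, 3) · (1/2)^3 = 1394204 / 8 = 348551/2 = 174275.5.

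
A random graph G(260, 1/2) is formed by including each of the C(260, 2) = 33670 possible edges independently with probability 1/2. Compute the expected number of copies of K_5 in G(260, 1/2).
E[# K_5] = C(260, 5) · (1/2)^C(5, 2) = 9525431552 / 2^10 = 37208717/4 = 9302179.25

For each 5-subset S of vertices (there are C(260, 5) = 9525431552 such S), let X_S = 1 if S induces a K_5 (all C(5, 2) = 10 edges present). Then P(X_S = 1) = (1/2)^10 = 1/1024. By linearity of expectation, E[# K_5] = C(260, 5) · (1/2)^10 = 9525431552 / 1024 = 37208717/4 = 9302179.25.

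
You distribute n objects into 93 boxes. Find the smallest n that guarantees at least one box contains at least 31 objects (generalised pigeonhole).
n = (31 − 1)·93 + 1 = 2791

By the generalised pigeonhole principle, to guarantee some box contains ≥ r objects we need more than (r − 1) · k objects total. Threshold: n = (r − 1) · k + 1. With r = 31 and k = 93: n = 30 · 93 + 1 = 2790 + 1 = 2791. For n = 2790 = 30 · 93, we can put exactly 30 objects in every box, avoiding 31 in any single one — so 2791 is tight.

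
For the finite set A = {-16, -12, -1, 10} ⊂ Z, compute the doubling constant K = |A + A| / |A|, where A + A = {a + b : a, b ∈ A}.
K = |A + A| / |A| = 9/4

Enumerate A + A = {a + b : a, b ∈ A}. With |A| = 4, there are |A|^2 = 16 ordered sum pairs; collecting distinct values, A + A = {-32, -28, -24, -17, -13, -6, -2, 9, 20}, so |A + A| = 9. Thus K = 9/4. For comparison, the minimum possible |A + A| over all 4-element sets is 2·4 − 1 = 7 (so min K = 7/4), attained only by arithmetic progressions.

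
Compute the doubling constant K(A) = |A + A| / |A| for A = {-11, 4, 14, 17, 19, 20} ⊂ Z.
K = |A + A| / |A| = 19/6

Enumerate A + A = {a + b : a, b ∈ A}. With |A| = 6, there are |A|^2 = 36 ordered sum pairs; collecting distinct values, A + A = {-22, -7, 3, 6, 8, 9, 18, 21, 23, 24, 28, 31, 33, 34, 36, 37, 38, 39, 40}, so |A + A| = 19. Thus K = 19/6. For comparison, the minimum possible |A + A| over all 6-element sets is 2·6 − 1 = 11 (so min K = 11/6), attained only by arithmetic progressions.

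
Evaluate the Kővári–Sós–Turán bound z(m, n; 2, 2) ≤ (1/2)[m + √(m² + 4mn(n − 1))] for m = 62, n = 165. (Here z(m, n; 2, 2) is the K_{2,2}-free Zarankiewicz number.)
z(62, 165; 2, 2) ≤ (1/2)[62 + √(62² + 4·62·165·164)] = (1/2)[62 + √6714724] = 1326.6392

Kővári–Sós–Turán: let r_1, ..., r_62 be the row sums and z = Σ r_i the total number of 1s. Each pair of columns can share at most one row with both entries 1 (else a 2×2 all-ones block appears), so Σ_i C(r_i, 2) ≤ C(165, 2) = 13530. By convexity Σ_i C(r_i, 2) ≥ 62·C(z/62, 2) = z(z − 62)/(2·62), giving z² − 62z − 62·165·164 ≤ 0 and hence z ≤ (1/2)[62 + √(3844 + 4·1677720)] = (1/2)[62 + √6714724] ≈ (1/2)(62 + 2591.2784) = 1326.6392.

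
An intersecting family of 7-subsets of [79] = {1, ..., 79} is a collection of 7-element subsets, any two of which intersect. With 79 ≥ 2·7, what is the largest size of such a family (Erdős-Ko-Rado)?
max |F| = C(78, 6) = 256851595

The Erdős-Ko-Rado theorem states: for n ≥ 2k, an intersecting family of k-subsets of an n-element set has size at most C(n − 1, k − 1), with equality for 'star' families {A ⊆ [n] : |A| = k, i ∈ A} (fix an element i). For n = 79, k = 7: C(78, 6) = 256851595.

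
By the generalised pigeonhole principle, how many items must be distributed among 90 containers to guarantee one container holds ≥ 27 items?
n = (27 − 1)·90 + 1 = 2341

By the generalised pigeonhole principle, to guarantee some box contains ≥ r objects we need more than (r − 1) · k objects total. Threshold: n = (r − 1) · k + 1. With r = 27 and k = 90: n = 26 · 90 + 1 = 2340 + 1 = 2341. For n = 2340 = 26 · 90, we can put exactly 26 objects in every box, avoiding 27 in any single one — so 2341 is tight.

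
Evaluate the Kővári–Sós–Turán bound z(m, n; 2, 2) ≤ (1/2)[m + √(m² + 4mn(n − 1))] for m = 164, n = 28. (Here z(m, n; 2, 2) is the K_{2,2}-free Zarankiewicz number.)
z(164, 28; 2, 2) ≤ (1/2)[164 + √(164² + 4·164·28·27)] = (1/2)[164 + √522832] = 443.5356

Kővári–Sós–Turán: let r_1, ..., r_164 be the row sums and z = Σ r_i the total number of 1s. Each pair of columns can share at most one row with both entries 1 (else a 2×2 all-ones block appears), so Σ_i C(r_i, 2) ≤ C(28, 2) = 378. By convexity Σ_i C(r_i, 2) ≥ 164·C(z/164, 2) = z(z − 164)/(2·164), giving z² − 164z − 164·28·27 ≤ 0 and hence z ≤ (1/2)[164 + √(26896 + 4·123984)] = (1/2)[164 + √522832] ≈ (1/2)(164 + 723.0712) = 443.5356.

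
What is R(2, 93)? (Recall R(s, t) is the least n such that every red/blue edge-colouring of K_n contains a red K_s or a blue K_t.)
R(2, 93) = 93

R(2, k) = k for all k ≥ 2: in a 2-colouring of K_k, either some edge is red (a red K_2) or all edges are blue (a blue K_k). And K_{92} coloured all-blue has no blue K_93, so R(2, 93) > 92. Hence R(2, 93) = 93.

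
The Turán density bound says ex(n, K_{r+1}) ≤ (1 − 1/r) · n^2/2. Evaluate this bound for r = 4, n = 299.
Turán density bound = (3/4) · 299^2/2 = 268203/8 ≈ 33525.375

Turán's theorem: ex(n, K_{r+1}) is achieved by the complete r-partite Turán graph T(n, r) with parts as balanced as possible, and is at most (1 − 1/r) · n^2/2. For r = 4, n = 299: the density bound is (3/4) · 89401/2 = 268203/8 ≈ 33525.375. The integer-valued extremum is e(T(299, 4)) = 33525, which is strictly less than the density bound 268203/8 since 4 ∤ 299 (the parts of T(299, 4) cannot all be equal).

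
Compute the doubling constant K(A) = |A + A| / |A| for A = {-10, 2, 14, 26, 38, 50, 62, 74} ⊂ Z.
K = |A + A| / |A| = 15/8

Enumerate A + A = {a + b : a, b ∈ A}. With |A| = 8, there are |A|^2 = 64 ordered sum pairs; collecting distinct values, A + A = {-20, -8, 4, 16, 28, 40, 52, 64, 76, 88, 100, 112, 124, 136, 148}, so |A + A| = 15. Thus K = 15/8. Here |A + A| = 2|A| − 1 = 15, the minimum possible — so K = 15/8 is minimal, which holds iff A is an arithmetic progression.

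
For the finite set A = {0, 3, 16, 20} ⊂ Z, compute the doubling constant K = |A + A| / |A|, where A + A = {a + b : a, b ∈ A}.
K = |A + A| / |A| = 10/4 = 5/2

Enumerate A + A = {a + b : a, b ∈ A}. With |A| = 4, there are |A|^2 = 16 ordered sum pairs; collecting distinct values, A + A = {0, 3, 6, 16, 19, 20, 23, 32, 36, 40}, so |A + A| = 10. Thus K = 10/4 = 5/2. For comparison, the minimum possible |A + A| over all 4-element sets is 2·4 − 1 = 7 (so min K = 7/4), attained only by arithmetic progressions.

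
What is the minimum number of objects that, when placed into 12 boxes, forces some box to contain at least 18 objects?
n = (18 − 1)·12 + 1 = 205

By the generalised pigeonhole principle, to guarantee some box contains ≥ r objects we need more than (r − 1) · k objects total. Threshold: n = (r − 1) · k + 1. With r = 18 and k = 12: n = 17 · 12 + 1 = 204 + 1 = 205. For n = 204 = 17 · 12, we can put exactly 17 objects in every box, avoiding 18 in any single one — so 205 is tight.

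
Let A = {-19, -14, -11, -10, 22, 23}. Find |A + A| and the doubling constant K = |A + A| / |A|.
K = |A + A| / |A| = 20/6 = 10/3

Enumerate A + A = {a + b : a, b ∈ A}. With |A| = 6, there are |A|^2 = 36 ordered sum pairs; collecting distinct values, A + A = {-38, -33, -30, -29, -28, -25, -24, -22, -21, -20, 3, 4, 8, 9, 11, 12, 13, 44, 45, 46}, so |A + A| = 20. Thus K = 20/6 = 10/3. For comparison, the minimum possible |A + A| over all 6-element sets is 2·6 − 1 = 11 (so min K = 11/6), attained only by arithmetic progressions.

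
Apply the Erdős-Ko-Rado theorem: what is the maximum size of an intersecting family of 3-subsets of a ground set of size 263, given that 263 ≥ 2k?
max |F| = C(262, 2) = 34191

The Erdős-Ko-Rado theorem states: for n ≥ 2k, an intersecting family of k-subsets of an n-element set has size at most C(n − 1, k − 1), with equality for 'star' families {A ⊆ [n] : |A| = k, i ∈ A} (fix an element i). For n = 263, k = 3: C(262, 2) = 34191.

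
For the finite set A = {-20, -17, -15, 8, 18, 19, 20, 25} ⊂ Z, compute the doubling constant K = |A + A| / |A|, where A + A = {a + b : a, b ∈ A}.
K = |A + A| / |A| = 33/8

Enumerate A + A = {a + b : a, b ∈ A}. With |A| = 8, there are |A|^2 = 64 ordered sum pairs; collecting distinct values, A + A = {-40, -37, -35, -34, -32, -30, -12, -9, -7, -2, -1, 0, 1, 2, 3, 4, 5, 8, 10, 16, 26, 27, 28, 33, 36, 37, 38, 39, 40, 43, 44, 45, 50}, so |A + A| = 33. Thus K = 33/8. For comparison, the minimum possible |A + A| over all 8-element sets is 2·8 − 1 = 15 (so min K = 15/8), attained only by arithmetic progressions.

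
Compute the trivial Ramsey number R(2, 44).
R(2, 44) = 44

R(2, k) = k for all k ≥ 2: in a 2-colouring of K_k, either some edge is red (a red K_2) or all edges are blue (a blue K_k). And K_{43} coloured all-blue has no blue K_44, so R(2, 44) > 43. Hence R(2, 44) = 44.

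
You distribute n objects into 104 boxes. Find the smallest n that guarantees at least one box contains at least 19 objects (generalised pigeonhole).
n = (19 − 1)·104 + 1 = 1873

By the generalised pigeonhole principle, to guarantee some box contains ≥ r objects we need more than (r − 1) · k objects total. Threshold: n = (r − 1) · k + 1. With r = 19 and k = 104: n = 18 · 104 + 1 = 1872 + 1 = 1873. For n = 1872 = 18 · 104, we can put exactly 18 objects in every box, avoiding 19 in any single one — so 1873 is tight.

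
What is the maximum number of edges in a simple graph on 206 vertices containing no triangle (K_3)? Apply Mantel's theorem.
ex(206, K_3) = ⌊206^2/4⌋ = 10609

Mantel (1907): a triangle-free graph on n vertices has at most ⌊n^2/4⌋ edges, with equality for the complete bipartite graph K_{⌊n/2⌋, ⌈n/2⌉}. For n = 206: ⌊206^2/4⌋ = ⌊42436/4⌋ = 10609. The extremal graph is K_{103, 103}, which has 103·103 = 10609 edges.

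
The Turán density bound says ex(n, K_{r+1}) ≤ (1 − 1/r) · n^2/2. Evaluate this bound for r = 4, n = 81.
Turán density bound = (3/4) · 81^2/2 = 19683/8 ≈ 2460.375

Turán's theorem: ex(n, K_{r+1}) is achieved by the complete r-partite Turán graph T(n, r) with parts as balanced as possible, and is at most (1 − 1/r) · n^2/2. For r = 4, n = 81: the density bound is (3/4) · 6561/2 = 19683/8 ≈ 2460.375. The integer-valued extremum is e(T(81, 4)) = 2460, which is strictly less than the density bound 19683/8 since 4 ∤ 81 (the parts of T(81, 4) cannot all be equal).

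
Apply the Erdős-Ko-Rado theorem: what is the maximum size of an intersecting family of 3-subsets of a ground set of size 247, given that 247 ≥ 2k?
max |F| = C(246, 2) = 30135

Erdős-Ko-Rado (1961): when n ≥ 2k, max |F| = C(n−1, k−1). The bound is attained by the star {A : i ∈ A} for any fixed i ∈ [n]. Here C(247−1, 3−1) = C(246, 2) = 30135.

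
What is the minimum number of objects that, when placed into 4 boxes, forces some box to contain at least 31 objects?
n = (31 − 1)·4 + 1 = 121

By the generalised pigeonhole principle, to guarantee some box contains ≥ r objects we need more than (r − 1) · k objects total. Threshold: n = (r − 1) · k + 1. With r = 31 and k = 4: n = 30 · 4 + 1 = 120 + 1 = 121. For n = 120 = 30 · 4, we can put exactly 30 objects in every box, avoiding 31 in any single one — so 121 is tight.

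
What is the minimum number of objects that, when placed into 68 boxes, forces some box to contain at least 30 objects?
n = (30 − 1)·68 + 1 = 1973

By the generalised pigeonhole principle, to guarantee some box contains ≥ r objects we need more than (r − 1) · k objects total. Threshold: n = (r − 1) · k + 1. With r = 30 and k = 68: n = 29 · 68 + 1 = 1972 + 1 = 1973. For n = 1972 = 29 · 68, we can put exactly 29 objects in every box, avoiding 30 in any single one — so 1973 is tight.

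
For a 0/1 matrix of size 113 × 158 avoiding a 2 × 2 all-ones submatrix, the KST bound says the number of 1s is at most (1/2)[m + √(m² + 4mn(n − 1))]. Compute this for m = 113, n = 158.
z(113, 158; 2, 2) ≤ (1/2)[113 + √(113² + 4·113·158·157)] = (1/2)[113 + √11225081] = 1731.6926

Kővári–Sós–Turán: let r_1, ..., r_113 be the row sums and z = Σ r_i the total number of 1s. Each pair of columns can share at most one row with both entries 1 (else a 2×2 all-ones block appears), so Σ_i C(r_i, 2) ≤ C(158, 2) = 12403. By convexity Σ_i C(r_i, 2) ≥ 113·C(z/113, 2) = z(z − 113)/(2·113), giving z² − 113z − 113·158·157 ≤ 0 and hence z ≤ (1/2)[113 + √(12769 + 4·2803078)] = (1/2)[113 + √11225081] ≈ (1/2)(113 + 3350.3852) = 1731.6926.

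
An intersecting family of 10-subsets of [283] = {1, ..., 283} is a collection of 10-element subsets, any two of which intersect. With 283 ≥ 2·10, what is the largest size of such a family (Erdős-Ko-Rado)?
max |F| = C(282, 9) = 27319423696620550

Erdős-Ko-Rado (1961): when n ≥ 2k, max |F| = C(n−1, k−1). The bound is attained by the star {A : i ∈ A} for any fixed i ∈ [n]. Here C(283−1, 10−1) = C(282, 9) = 27319423696620550.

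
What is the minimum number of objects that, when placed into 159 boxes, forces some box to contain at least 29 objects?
n = (29 − 1)·159 + 1 = 4453

By the generalised pigeonhole principle, to guarantee some box contains ≥ r objects we need more than (r − 1) · k objects total. Threshold: n = (r − 1) · k + 1. With r = 29 and k = 159: n = 28 · 159 + 1 = 4452 + 1 = 4453. For n = 4452 = 28 · 159, we can put exactly 28 objects in every box, avoiding 29 in any single one — so 4453 is tight.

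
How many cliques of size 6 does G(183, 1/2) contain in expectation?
E[# K_6] = C(183, 6) · (1/2)^C(6, 2) = 48019108683 / 2^15 ≈ 1465426.900726

For each 6-subset S of vertices (there are C(183, 6) = 48019108683 such S), let X_S = 1 if S induces a K_6 (all C(6, 2) = 15 edges present). Then P(X_S = 1) = (1/2)^15 = 1/32768. By linearity of expectation, E[# K_6] = C(183, 6) · (1/2)^15 = 48019108683 / 32768 ≈ 1465426.900726.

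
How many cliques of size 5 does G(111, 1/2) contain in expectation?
E[# K_5] = C(111, 5) · (1/2)^C(5, 2) = 128164707 / 2^10 ≈ 125160.846680

For each 5-subset S of vertices (there are C(111, 5) = 128164707 such S), let X_S = 1 if S induces a K_5 (all C(5, 2) = 10 edges present). Then P(X_S = 1) = (1/2)^10 = 1/1024. By linearity of expectation, E[# K_5] = C(111, 5) · (1/2)^10 = 128164707 / 1024 ≈ 125160.846680.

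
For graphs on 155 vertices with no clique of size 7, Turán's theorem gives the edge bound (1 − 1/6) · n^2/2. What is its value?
Turán density bound = (5/6) · 155^2/2 = 120125/12 ≈ 10010.4167

Turán's theorem: ex(n, K_{r+1}) is achieved by the complete r-partite Turán graph T(n, r) with parts as balanced as possible, and is at most (1 − 1/r) · n^2/2. For r = 6, n = 155: the density bound is (5/6) · 24025/2 = 120125/12 ≈ 10010.4167. The integer-valued extremum is e(T(155, 6)) = 10010, which is strictly less than the density bound 120125/12 since 6 ∤ 155 (the parts of T(155, 6) cannot all be equal).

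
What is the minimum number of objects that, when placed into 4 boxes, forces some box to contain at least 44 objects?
n = (44 − 1)·4 + 1 = 173

By the generalised pigeonhole principle, to guarantee some box contains ≥ r objects we need more than (r − 1) · k objects total. Threshold: n = (r − 1) · k + 1. With r = 44 and k = 4: n = 43 · 4 + 1 = 172 + 1 = 173. For n = 172 = 43 · 4, we can put exactly 43 objects in every box, avoiding 44 in any single one — so 173 is tight.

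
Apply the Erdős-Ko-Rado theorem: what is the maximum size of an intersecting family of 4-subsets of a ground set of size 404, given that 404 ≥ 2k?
max |F| = C(403, 3) = 10827401

Erdős-Ko-Rado (1961): when n ≥ 2k, max |F| = C(n−1, k−1). The bound is attained by the star {A : i ∈ A} for any fixed i ∈ [n]. Here C(404−1, 4−1) = C(403, 3) = 10827401.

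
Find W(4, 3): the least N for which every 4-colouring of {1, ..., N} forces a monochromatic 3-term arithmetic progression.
W(4, 3) = 76

W(4, 3) = 76. The lower bound W(4, 3) > 75 comes from an explicit good 4-colouring of [1, 75]; the upper bound W(4, 3) ≤ 76 was verified by exhaustive search over 4-colourings of [1, 76].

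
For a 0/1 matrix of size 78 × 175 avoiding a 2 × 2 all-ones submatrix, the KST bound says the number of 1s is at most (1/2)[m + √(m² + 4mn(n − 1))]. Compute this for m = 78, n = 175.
z(78, 175; 2, 2) ≤ (1/2)[78 + √(78² + 4·78·175·174)] = (1/2)[78 + √9506484] = 1580.6293

Kővári–Sós–Turán: let r_1, ..., r_78 be the row sums and z = Σ r_i the total number of 1s. Each pair of columns can share at most one row with both entries 1 (else a 2×2 all-ones block appears), so Σ_i C(r_i, 2) ≤ C(175, 2) = 15225. By convexity Σ_i C(r_i, 2) ≥ 78·C(z/78, 2) = z(z − 78)/(2·78), giving z² − 78z − 78·175·174 ≤ 0 and hence z ≤ (1/2)[78 + √(6084 + 4·2375100)] = (1/2)[78 + √9506484] ≈ (1/2)(78 + 3083.2587) = 1580.6293.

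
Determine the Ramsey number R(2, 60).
R(2, 60) = 60

R(2, k) = k for all k ≥ 2: in a 2-colouring of K_k, either some edge is red (a red K_2) or all edges are blue (a blue K_k). And K_{59} coloured all-blue has no blue K_60, so R(2, 60) > 59. Hence R(2, 60) = 60.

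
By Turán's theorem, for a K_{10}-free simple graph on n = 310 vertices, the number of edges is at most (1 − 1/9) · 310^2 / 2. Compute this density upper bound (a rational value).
Turán density bound = (8/9) · 310^2/2 = 384400/9 ≈ 42711.1111

Turán's theorem: ex(n, K_{r+1}) is achieved by the complete r-partite Turán graph T(n, r) with parts as balanced as possible, and is at most (1 − 1/r) · n^2/2. For r = 9, n = 310: the density bound is (8/9) · 96100/2 = 384400/9 ≈ 42711.1111. The integer-valued extremum is e(T(310, 9)) = 42710, which is strictly less than the density bound 384400/9 since 9 ∤ 310 (the parts of T(310, 9) cannot all be equal).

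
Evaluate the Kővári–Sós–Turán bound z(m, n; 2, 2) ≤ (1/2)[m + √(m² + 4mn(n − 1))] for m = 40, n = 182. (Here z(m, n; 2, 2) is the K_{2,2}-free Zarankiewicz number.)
z(40, 182; 2, 2) ≤ (1/2)[40 + √(40² + 4·40·182·181)] = (1/2)[40 + √5272320] = 1168.0767

Kővári–Sós–Turán: let r_1, ..., r_40 be the row sums and z = Σ r_i the total number of 1s. Each pair of columns can share at most one row with both entries 1 (else a 2×2 all-ones block appears), so Σ_i C(r_i, 2) ≤ C(182, 2) = 16471. By convexity Σ_i C(r_i, 2) ≥ 40·C(z/40, 2) = z(z − 40)/(2·40), giving z² − 40z − 40·182·181 ≤ 0 and hence z ≤ (1/2)[40 + √(1600 + 4·1317680)] = (1/2)[40 + √5272320] ≈ (1/2)(40 + 2296.1533) = 1168.0767.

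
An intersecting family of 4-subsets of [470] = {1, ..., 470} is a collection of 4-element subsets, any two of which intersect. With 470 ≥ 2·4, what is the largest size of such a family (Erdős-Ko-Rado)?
max |F| = C(469, 3) = 17083794

The Erdős-Ko-Rado theorem states: for n ≥ 2k, an intersecting family of k-subsets of an n-element set has size at most C(n − 1, k − 1), with equality for 'star' families {A ⊆ [n] : |A| = k, i ∈ A} (fix an element i). For n = 470, k = 4: C(469, 3) = 17083794.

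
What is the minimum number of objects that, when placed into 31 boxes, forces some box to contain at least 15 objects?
n = (15 − 1)·31 + 1 = 435

By the generalised pigeonhole principle, to guarantee some box contains ≥ r objects we need more than (r − 1) · k objects total. Threshold: n = (r − 1) · k + 1. With r = 15 and k = 31: n = 14 · 31 + 1 = 434 + 1 = 435. For n = 434 = 14 · 31, we can put exactly 14 objects in every box, avoiding 15 in any single one — so 435 is tight.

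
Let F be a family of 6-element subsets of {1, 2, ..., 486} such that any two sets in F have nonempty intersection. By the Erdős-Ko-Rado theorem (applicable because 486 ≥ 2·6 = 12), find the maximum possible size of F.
max |F| = C(485, 5) = 219050929097

Erdős-Ko-Rado (1961): when n ≥ 2k, max |F| = C(n−1, k−1). The bound is attained by the star {A : i ∈ A} for any fixed i ∈ [n]. Here C(486−1, 6−1) = C(485, 5) = 219050929097.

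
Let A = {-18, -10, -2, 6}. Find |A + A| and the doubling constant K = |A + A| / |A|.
K = |A + A| / |A| = 7/4

Enumerate A + A = {a + b : a, b ∈ A}. With |A| = 4, there are |A|^2 = 16 ordered sum pairs; collecting distinct values, A + A = {-36, -28, -20, -12, -4, 4, 12}, so |A + A| = 7. Thus K = 7/4. Here |A + A| = 2|A| − 1 = 7, the minimum possible — so K = 7/4 is minimal, which holds iff A is an arithmetic progression.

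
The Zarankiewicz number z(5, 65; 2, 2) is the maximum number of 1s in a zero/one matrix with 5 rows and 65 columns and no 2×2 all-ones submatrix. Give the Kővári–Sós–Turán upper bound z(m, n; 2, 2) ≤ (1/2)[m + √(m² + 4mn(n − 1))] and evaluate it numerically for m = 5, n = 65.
z(5, 65; 2, 2) ≤ (1/2)[5 + √(5² + 4·5·65·64)] = (1/2)[5 + √83225] = 146.7437

Kővári–Sós–Turán: let r_1, ..., r_5 be the row sums and z = Σ r_i the total number of 1s. Each pair of columns can share at most one row with both entries 1 (else a 2×2 all-ones block appears), so Σ_i C(r_i, 2) ≤ C(65, 2) = 2080. By convexity Σ_i C(r_i, 2) ≥ 5·C(z/5, 2) = z(z − 5)/(2·5), giving z² − 5z − 5·65·64 ≤ 0 and hence z ≤ (1/2)[5 + √(25 + 4·20800)] = (1/2)[5 + √83225] ≈ (1/2)(5 + 288.4874) = 146.7437.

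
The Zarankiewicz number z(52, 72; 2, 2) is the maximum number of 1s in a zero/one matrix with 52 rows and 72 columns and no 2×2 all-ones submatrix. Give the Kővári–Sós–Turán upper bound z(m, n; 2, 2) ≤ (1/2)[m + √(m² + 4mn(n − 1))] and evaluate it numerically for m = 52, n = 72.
z(52, 72; 2, 2) ≤ (1/2)[52 + √(52² + 4·52·72·71)] = (1/2)[52 + √1066000] = 542.2364

Kővári–Sós–Turán: let r_1, ..., r_52 be the row sums and z = Σ r_i the total number of 1s. Each pair of columns can share at most one row with both entries 1 (else a 2×2 all-ones block appears), so Σ_i C(r_i, 2) ≤ C(72, 2) = 2556. By convexity Σ_i C(r_i, 2) ≥ 52·C(z/52, 2) = z(z − 52)/(2·52), giving z² − 52z − 52·72·71 ≤ 0 and hence z ≤ (1/2)[52 + √(2704 + 4·265824)] = (1/2)[52 + √1066000] ≈ (1/2)(52 + 1032.4728) = 542.2364.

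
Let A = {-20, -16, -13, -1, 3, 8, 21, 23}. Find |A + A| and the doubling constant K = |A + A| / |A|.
K = |A + A| / |A| = 34/8 = 17/4

Enumerate A + A = {a + b : a, b ∈ A}. With |A| = 8, there are |A|^2 = 64 ordered sum pairs; collecting distinct values, A + A = {-40, -36, -33, -32, -29, -26, -21, -17, -14, -13, -12, -10, -8, -5, -2, 1, 2, 3, 5, 6, 7, 8, 10, 11, 16, 20, 22, 24, 26, 29, 31, 42, 44, 46}, so |A + A| = 34. Thus K = 34/8 = 17/4. For comparison, the minimum possible |A + A| over all 8-element sets is 2·8 − 1 = 15 (so min K = 15/8), attained only by arithmetic progressions.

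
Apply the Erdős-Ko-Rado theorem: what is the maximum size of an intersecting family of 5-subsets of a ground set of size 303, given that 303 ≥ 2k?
max |F| = C(302, 4) = 339746225

Erdős-Ko-Rado (1961): when n ≥ 2k, max |F| = C(n−1, k−1). The bound is attained by the star {A : i ∈ A} for any fixed i ∈ [n]. Here C(303−1, 5−1) = C(302, 4) = 339746225.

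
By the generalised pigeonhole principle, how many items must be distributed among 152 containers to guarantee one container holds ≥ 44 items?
n = (44 − 1)·152 + 1 = 6537

By the generalised pigeonhole principle, to guarantee some box contains ≥ r objects we need more than (r − 1) · k objects total. Threshold: n = (r − 1) · k + 1. With r = 44 and k = 152: n = 43 · 152 + 1 = 6536 + 1 = 6537. For n = 6536 = 43 · 152, we can put exactly 43 objects in every box, avoiding 44 in any single one — so 6537 is tight.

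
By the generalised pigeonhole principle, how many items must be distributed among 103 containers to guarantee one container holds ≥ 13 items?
n = (13 − 1)·103 + 1 = 1237

By the generalised pigeonhole principle, to guarantee some box contains ≥ r objects we need more than (r − 1) · k objects total. Threshold: n = (r − 1) · k + 1. With r = 13 and k = 103: n = 12 · 103 + 1 = 1236 + 1 = 1237. For n = 1236 = 12 · 103, we can put exactly 12 objects in every box, avoiding 13 in any single one — so 1237 is tight.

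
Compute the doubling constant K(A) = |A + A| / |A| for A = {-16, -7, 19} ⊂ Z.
K = |A + A| / |A| = 6/3 = 2

Enumerate A + A = {a + b : a, b ∈ A}. With |A| = 3, there are |A|^2 = 9 ordered sum pairs; collecting distinct values, A + A = {-32, -23, -14, 3, 12, 38}, so |A + A| = 6. Thus K = 6/3 = 2. For comparison, the minimum possible |A + A| over all 3-element sets is 2·3 − 1 = 5 (so min K = 5/3), attained only by arithmetic progressions.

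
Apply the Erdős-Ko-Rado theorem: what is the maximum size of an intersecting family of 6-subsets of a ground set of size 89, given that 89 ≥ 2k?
max |F| = C(88, 5) = 39175752

The Erdős-Ko-Rado theorem states: for n ≥ 2k, an intersecting family of k-subsets of an n-element set has size at most C(n − 1, k − 1), with equality for 'star' families {A ⊆ [n] : |A| = k, i ∈ A} (fix an element i). For n = 89, k = 6: C(88, 5) = 39175752.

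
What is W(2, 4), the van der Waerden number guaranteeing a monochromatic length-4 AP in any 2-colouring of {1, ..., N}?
W(2, 4) = 35

This is a classical value, W(2, 4) = 35, established by combining an explicit 2-colouring of {1, ..., 34} with no monochromatic 4-AP (giving the lower bound W(2, 4) > 34) and a finite case analysis / exhaustive computer search showing every 2-colouring of {1, ..., 35} has such an AP.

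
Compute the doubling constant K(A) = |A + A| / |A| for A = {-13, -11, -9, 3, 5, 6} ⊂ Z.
K = |A + A| / |A| = 18/6 = 3

Enumerate A + A = {a + b : a, b ∈ A}. With |A| = 6, there are |A|^2 = 36 ordered sum pairs; collecting distinct values, A + A = {-26, -24, -22, -20, -18, -10, -8, -7, -6, -5, -4, -3, 6, 8, 9, 10, 11, 12}, so |A + A| = 18. Thus K = 18/6 = 3. For comparison, the minimum possible |A + A| over all 6-element sets is 2·6 − 1 = 11 (so min K = 11/6), attained only by arithmetic progressions.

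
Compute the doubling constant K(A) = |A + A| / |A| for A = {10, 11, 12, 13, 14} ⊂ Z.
K = |A + A| / |A| = 9/5

Enumerate A + A = {a + b : a, b ∈ A}. With |A| = 5, there are |A|^2 = 25 ordered sum pairs; collecting distinct values, A + A = {20, 21, 22, 23, 24, 25, 26, 27, 28}, so |A + A| = 9. Thus K = 9/5. Here |A + A| = 2|A| − 1 = 9, the minimum possible — so K = 9/5 is minimal, which holds iff A is an arithmetic progression.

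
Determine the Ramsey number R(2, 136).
R(2, 136) = 136

R(2, k) = k for all k ≥ 2: in a 2-colouring of K_k, either some edge is red (a red K_2) or all edges are blue (a blue K_k). And K_{135} coloured all-blue has no blue K_136, so R(2, 136) > 135. Hence R(2, 136) = 136.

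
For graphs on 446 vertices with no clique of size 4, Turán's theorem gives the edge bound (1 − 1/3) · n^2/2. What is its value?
Turán density bound = (2/3) · 446^2/2 = 198916/3 ≈ 66305.3333

Turán's theorem: ex(n, K_{r+1}) is achieved by the complete r-partite Turán graph T(n, r) with parts as balanced as possible, and is at most (1 − 1/r) · n^2/2. For r = 3, n = 446: the density bound is (2/3) · 198916/2 = 198916/3 ≈ 66305.3333. The integer-valued extremum is e(T(446, 3)) = 66305, which is strictly less than the density bound 198916/3 since 3 ∤ 446 (the parts of T(446, 3) cannot all be equal).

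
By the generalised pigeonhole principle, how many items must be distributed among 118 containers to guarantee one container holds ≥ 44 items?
n = (44 − 1)·118 + 1 = 5075

By the generalised pigeonhole principle, to guarantee some box contains ≥ r objects we need more than (r − 1) · k objects total. Threshold: n = (r − 1) · k + 1. With r = 44 and k = 118: n = 43 · 118 + 1 = 5074 + 1 = 5075. For n = 5074 = 43 · 118, we can put exactly 43 objects in every box, avoiding 44 in any single one — so 5075 is tight.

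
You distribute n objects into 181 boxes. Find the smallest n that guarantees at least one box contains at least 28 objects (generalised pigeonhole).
n = (28 − 1)·181 + 1 = 4888

By the generalised pigeonhole principle, to guarantee some box contains ≥ r objects we need more than (r − 1) · k objects total. Threshold: n = (r − 1) · k + 1. With r = 28 and k = 181: n = 27 · 181 + 1 = 4887 + 1 = 4888. For n = 4887 = 27 · 181, we can put exactly 27 objects in every box, avoiding 28 in any single one — so 4888 is tight.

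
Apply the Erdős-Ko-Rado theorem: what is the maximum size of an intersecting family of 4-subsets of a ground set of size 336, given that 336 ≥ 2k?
max |F| = C(335, 3) = 6209895

The Erdős-Ko-Rado theorem states: for n ≥ 2k, an intersecting family of k-subsets of an n-element set has size at most C(n − 1, k − 1), with equality for 'star' families {A ⊆ [n] : |A| = k, i ∈ A} (fix an element i). For n = 336, k = 4: C(335, 3) = 6209895.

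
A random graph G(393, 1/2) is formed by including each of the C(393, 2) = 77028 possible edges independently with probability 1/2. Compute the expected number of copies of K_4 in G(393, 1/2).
E[# K_4] = C(393, 4) · (1/2)^C(4, 2) = 978833310 / 2^6 = 489416655/32 = 15294270.46875

For each 4-subset S of vertices (there are C(393, 4) = 978833310 such S), let X_S = 1 if S induces a K_4 (all C(4, 2) = 6 edges present). Then P(X_S = 1) = (1/2)^6 = 1/64. By linearity of expectation, E[# K_4] = C(393, 4) · (1/2)^6 = 978833310 / 64 = 489416655/32 = 15294270.46875.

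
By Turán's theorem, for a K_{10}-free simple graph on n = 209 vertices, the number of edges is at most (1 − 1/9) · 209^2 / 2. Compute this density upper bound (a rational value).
Turán density bound = (8/9) · 209^2/2 = 174724/9 ≈ 19413.7778

Turán's theorem: ex(n, K_{r+1}) is achieved by the complete r-partite Turán graph T(n, r) with parts as balanced as possible, and is at most (1 − 1/r) · n^2/2. For r = 9, n = 209: the density bound is (8/9) · 43681/2 = 174724/9 ≈ 19413.7778. The integer-valued extremum is e(T(209, 9)) = 19413, which is strictly less than the density bound 174724/9 since 9 ∤ 209 (the parts of T(209, 9) cannot all be equal).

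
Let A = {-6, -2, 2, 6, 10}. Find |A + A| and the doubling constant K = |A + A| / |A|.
K = |A + A| / |A| = 9/5

Enumerate A + A = {a + b : a, b ∈ A}. With |A| = 5, there are |A|^2 = 25 ordered sum pairs; collecting distinct values, A + A = {-12, -8, -4, 0, 4, 8, 12, 16, 20}, so |A + A| = 9. Thus K = 9/5. Here |A + A| = 2|A| − 1 = 9, the minimum possible — so K = 9/5 is minimal, which holds iff A is an arithmetic progression.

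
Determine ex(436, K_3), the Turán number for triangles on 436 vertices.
ex(436, K_3) = ⌊436^2/4⌋ = 47524

Mantel (1907): a triangle-free graph on n vertices has at most ⌊n^2/4⌋ edges, with equality for the complete bipartite graph K_{⌊n/2⌋, ⌈n/2⌉}. For n = 436: ⌊436^2/4⌋ = ⌊190096/4⌋ = 47524. The extremal graph is K_{218, 218}, which has 218·218 = 47524 edges.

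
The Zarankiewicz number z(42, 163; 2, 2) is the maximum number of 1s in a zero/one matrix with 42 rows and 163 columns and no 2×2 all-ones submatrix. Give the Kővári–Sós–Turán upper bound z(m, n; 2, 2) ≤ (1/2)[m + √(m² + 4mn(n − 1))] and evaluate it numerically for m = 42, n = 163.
z(42, 163; 2, 2) ≤ (1/2)[42 + √(42² + 4·42·163·162)] = (1/2)[42 + √4437972] = 1074.3247

Kővári–Sós–Turán: let r_1, ..., r_42 be the row sums and z = Σ r_i the total number of 1s. Each pair of columns can share at most one row with both entries 1 (else a 2×2 all-ones block appears), so Σ_i C(r_i, 2) ≤ C(163, 2) = 13203. By convexity Σ_i C(r_i, 2) ≥ 42·C(z/42, 2) = z(z − 42)/(2·42), giving z² − 42z − 42·163·162 ≤ 0 and hence z ≤ (1/2)[42 + √(1764 + 4·1109052)] = (1/2)[42 + √4437972] ≈ (1/2)(42 + 2106.6495) = 1074.3247.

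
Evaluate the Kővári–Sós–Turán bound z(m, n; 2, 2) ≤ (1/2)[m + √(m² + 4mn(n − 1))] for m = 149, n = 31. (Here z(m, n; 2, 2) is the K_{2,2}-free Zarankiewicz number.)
z(149, 31; 2, 2) ≤ (1/2)[149 + √(149² + 4·149·31·30)] = (1/2)[149 + √576481] = 454.1317

Kővári–Sós–Turán: let r_1, ..., r_149 be the row sums and z = Σ r_i the total number of 1s. Each pair of columns can share at most one row with both entries 1 (else a 2×2 all-ones block appears), so Σ_i C(r_i, 2) ≤ C(31, 2) = 465. By convexity Σ_i C(r_i, 2) ≥ 149·C(z/149, 2) = z(z − 149)/(2·149), giving z² − 149z − 149·31·30 ≤ 0 and hence z ≤ (1/2)[149 + √(22201 + 4·138570)] = (1/2)[149 + √576481] ≈ (1/2)(149 + 759.2635) = 454.1317.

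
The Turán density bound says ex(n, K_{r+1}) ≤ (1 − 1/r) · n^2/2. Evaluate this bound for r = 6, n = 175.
Turán density bound = (5/6) · 175^2/2 = 153125/12 ≈ 12760.4167

Turán's theorem: ex(n, K_{r+1}) is achieved by the complete r-partite Turán graph T(n, r) with parts as balanced as possible, and is at most (1 − 1/r) · n^2/2. For r = 6, n = 175: the density bound is (5/6) · 30625/2 = 153125/12 ≈ 12760.4167. The integer-valued extremum is e(T(175, 6)) = 12760, which is strictly less than the density bound 153125/12 since 6 ∤ 175 (the parts of T(175, 6) cannot all be equal).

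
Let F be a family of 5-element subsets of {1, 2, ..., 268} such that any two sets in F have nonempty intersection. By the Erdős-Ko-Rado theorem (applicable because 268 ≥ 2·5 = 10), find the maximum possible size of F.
max |F| = C(267, 4) = 207029130

The Erdős-Ko-Rado theorem states: for n ≥ 2k, an intersecting family of k-subsets of an n-element set has size at most C(n − 1, k − 1), with equality for 'star' families {A ⊆ [n] : |A| = k, i ∈ A} (fix an element i). For n = 268, k = 5: C(267, 4) = 207029130.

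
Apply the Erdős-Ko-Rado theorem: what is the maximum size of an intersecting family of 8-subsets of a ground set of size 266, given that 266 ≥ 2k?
max |F| = C(265, 7) = 16810859697060

Erdős-Ko-Rado (1961): when n ≥ 2k, max |F| = C(n−1, k−1). The bound is attained by the star {A : i ∈ A} for any fixed i ∈ [n]. Here C(266−1, 8−1) = C(265, 7) = 16810859697060.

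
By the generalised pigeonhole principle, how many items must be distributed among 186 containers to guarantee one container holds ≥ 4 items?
n = (4 − 1)·186 + 1 = 559

By the generalised pigeonhole principle, to guarantee some box contains ≥ r objects we need more than (r − 1) · k objects total. Threshold: n = (r − 1) · k + 1. With r = 4 and k = 186: n = 3 · 186 + 1 = 558 + 1 = 559. For n = 558 = 3 · 186, we can put exactly 3 objects in every box, avoiding 4 in any single one — so 559 is tight.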